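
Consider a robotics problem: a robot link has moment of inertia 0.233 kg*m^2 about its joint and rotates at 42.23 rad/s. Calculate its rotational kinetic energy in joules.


KE = (1/2)*I*omega^2 = 0.5*0.233*42.23^2 = 207.7629

207.7629 J


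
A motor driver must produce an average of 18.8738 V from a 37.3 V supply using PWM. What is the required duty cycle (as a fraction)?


D = V_avg/V_supply = 18.8738/37.3 = 0.5060

0.5060


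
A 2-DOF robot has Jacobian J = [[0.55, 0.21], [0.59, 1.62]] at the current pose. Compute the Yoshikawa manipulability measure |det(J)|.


det(J) = 0.55*1.62 - (0.21)*(0.59) = 0.7671
|det(J)| = 0.7671

0.7671


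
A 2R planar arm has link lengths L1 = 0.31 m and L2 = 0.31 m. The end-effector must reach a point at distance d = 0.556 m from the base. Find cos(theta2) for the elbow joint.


cos(th2) = (d^2 - L1^2 - L2^2)/(2*L1*L2) = (0.556^2 - 0.31^2 - 0.31^2)/(2*0.31*0.31) = 0.6084

0.6084


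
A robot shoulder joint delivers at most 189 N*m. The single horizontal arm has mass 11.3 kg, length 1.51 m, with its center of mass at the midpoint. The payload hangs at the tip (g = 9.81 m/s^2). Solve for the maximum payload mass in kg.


tau_arm = m_arm*g*(L/2) = 11.3*9.81*1.51/2 = 83.6940 N*m
tau_payload = tau_max - tau_arm = 189 - 83.6940 = 105.3060
m_payload = tau_payload / (g*L) = 105.3060 / (9.81*1.51) = 7.1090

7.1090 kg


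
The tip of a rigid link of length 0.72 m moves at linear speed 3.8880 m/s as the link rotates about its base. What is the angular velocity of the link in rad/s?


omega = v / L = 3.8880 / 0.72 = 5.4000

5.4000 rad/s


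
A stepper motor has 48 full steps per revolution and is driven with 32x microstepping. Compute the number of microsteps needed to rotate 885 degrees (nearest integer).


step_size = 360/(48*32) = 360/1536 = 0.234375 deg
n = 885/(360/1536) = 885*1536/360 = 3776

3776 steps


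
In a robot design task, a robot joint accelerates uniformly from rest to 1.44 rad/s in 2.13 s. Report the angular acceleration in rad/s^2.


alpha = delta_omega / t = 1.44 / 2.13 = 0.6761

0.6761 rad/s^2


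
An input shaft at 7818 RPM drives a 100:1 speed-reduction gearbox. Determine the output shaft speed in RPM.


omega_out = omega_in / N = 7818 / 100 = 78.1800

78.1800 RPM


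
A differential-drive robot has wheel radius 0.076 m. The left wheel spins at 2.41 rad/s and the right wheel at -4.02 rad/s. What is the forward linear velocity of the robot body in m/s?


v = r*(wR + wL)/2 = 0.076*(-4.02 + 2.41)/2 = -0.0612

-0.0612 m/s


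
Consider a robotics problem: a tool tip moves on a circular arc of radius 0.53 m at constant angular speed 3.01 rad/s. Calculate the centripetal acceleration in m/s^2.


a_c = omega^2 * r = 3.01^2 * 0.53 = 4.8019

4.8019 m/s^2


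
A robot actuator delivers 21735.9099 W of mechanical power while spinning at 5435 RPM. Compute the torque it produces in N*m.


omega = 5435 * 2*pi/60 = 569.151869 rad/s
tau = P / omega = 21735.9099 / 569.151869 = 38.1900

38.1900 N*m


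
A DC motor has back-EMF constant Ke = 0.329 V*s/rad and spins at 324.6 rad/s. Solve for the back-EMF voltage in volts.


V_emf = Ke * omega = 0.329*324.6 = 106.7934

106.7934 V


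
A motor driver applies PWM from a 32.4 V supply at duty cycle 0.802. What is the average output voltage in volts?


V_avg = V_supply * D = 32.4*0.802 = 25.9848

25.9848 V


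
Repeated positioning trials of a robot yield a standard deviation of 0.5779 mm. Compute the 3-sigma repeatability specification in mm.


repeatability = 3*sigma = 3*0.5779 = 1.7337

1.7337 mm


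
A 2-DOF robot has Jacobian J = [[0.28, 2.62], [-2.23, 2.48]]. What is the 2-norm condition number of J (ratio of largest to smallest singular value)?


JJ^T eigenvalues: trace(JJ^T) = 18.0661, det(JJ^T) = det(J)^2 = 42.73236900
s_max^2 = (18.0661 + sqrt(155.45449321))/2 = 15.26711956
s_min^2 = (18.0661 - sqrt(155.45449321))/2 = 2.79898044
kappa = s_max/s_min = sqrt(15.26711956/2.79898044) = 2.3355

2.3355


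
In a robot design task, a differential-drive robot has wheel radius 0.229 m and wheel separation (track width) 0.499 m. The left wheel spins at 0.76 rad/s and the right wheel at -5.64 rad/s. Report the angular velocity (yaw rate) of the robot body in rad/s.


omega = r*(wR - wL)/L = 0.229*(-5.64 - (0.76))/0.499 = -2.9371

-2.9371 rad/s


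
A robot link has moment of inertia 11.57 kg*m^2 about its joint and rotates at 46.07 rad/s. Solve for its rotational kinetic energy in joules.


KE = (1/2)*I*omega^2 = 0.5*11.57*46.07^2 = 12278.3437

12278.3437 J


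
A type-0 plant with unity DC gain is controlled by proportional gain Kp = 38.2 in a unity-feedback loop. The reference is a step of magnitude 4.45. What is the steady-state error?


e_ss = R/(1 + Kp) = 4.45/(1 + 38.2) = 4.45/39.2000 = 0.1135

0.1135


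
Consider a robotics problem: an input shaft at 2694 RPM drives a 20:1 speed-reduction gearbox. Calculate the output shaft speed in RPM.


omega_out = omega_in / N = 2694 / 20 = 134.7000

134.7000 RPM


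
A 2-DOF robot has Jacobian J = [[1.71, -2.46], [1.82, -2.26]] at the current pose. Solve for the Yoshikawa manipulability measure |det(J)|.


det(J) = 1.71*-2.26 - (-2.46)*(1.82) = 0.6126
|det(J)| = 0.6126

0.6126


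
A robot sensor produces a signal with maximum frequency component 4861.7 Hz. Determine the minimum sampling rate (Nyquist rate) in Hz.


f_s,min = 2*f_max = 2*4861.7 = 9723.4000

9723.4000 Hz


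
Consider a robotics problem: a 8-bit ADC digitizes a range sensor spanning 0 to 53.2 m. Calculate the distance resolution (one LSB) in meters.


res = range / 2^n = 53.2/2^8 = 53.2/256 = 0.2078

0.2078 m


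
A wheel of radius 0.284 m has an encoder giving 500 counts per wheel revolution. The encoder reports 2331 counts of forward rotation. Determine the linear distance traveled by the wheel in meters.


revs = 2331/500 = 4.662000
d = revs * 2*pi*r = 4.662000 * 2*pi*0.284 = 8.3190

8.3190 m


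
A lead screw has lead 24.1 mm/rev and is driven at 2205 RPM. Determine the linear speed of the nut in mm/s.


v = lead * (RPM/60) = 24.1*2205/60 = 885.6750

885.6750 mm/s


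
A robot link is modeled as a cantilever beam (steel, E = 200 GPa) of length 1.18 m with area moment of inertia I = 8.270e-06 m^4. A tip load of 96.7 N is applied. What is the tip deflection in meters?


delta = F*L^3/(3*E*I) = 96.7*1.18^3/(3*2.000e+11*8.270e-06)
      = 158.8811944/4962000 = 3.2020e-05

3.2020e-05 m


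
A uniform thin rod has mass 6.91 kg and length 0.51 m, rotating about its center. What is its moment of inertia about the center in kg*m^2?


I = (1/12)*m*L^2 = (1/12)*6.91*0.51^2 = 0.1498

0.1498 kg*m^2


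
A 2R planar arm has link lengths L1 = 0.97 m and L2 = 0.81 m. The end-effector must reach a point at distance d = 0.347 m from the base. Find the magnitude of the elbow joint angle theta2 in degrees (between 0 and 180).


cos(th2) = (d^2 - L1^2 - L2^2)/(2*L1*L2) = (0.347^2 - 0.97^2 - 0.81^2)/(2*0.97*0.81) = -0.93966590
th2 = acos(-0.93966590) = 159.9955 deg

159.9955 degrees


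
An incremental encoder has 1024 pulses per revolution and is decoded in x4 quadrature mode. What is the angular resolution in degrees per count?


resolution = 360 / (PPR * 4) = 360 / 4096 = 0.0879

0.0879 degrees


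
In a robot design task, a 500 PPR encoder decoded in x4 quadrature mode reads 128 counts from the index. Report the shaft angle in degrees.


angle = counts * 360 / (PPR*4) = 128 * 360 / 2000 = 23.0400

23.0400 degrees


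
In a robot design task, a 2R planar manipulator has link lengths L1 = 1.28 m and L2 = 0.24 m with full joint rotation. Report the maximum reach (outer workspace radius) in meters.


r_max = L1 + L2 = 1.28 + 0.24 = 1.5200

1.5200 m


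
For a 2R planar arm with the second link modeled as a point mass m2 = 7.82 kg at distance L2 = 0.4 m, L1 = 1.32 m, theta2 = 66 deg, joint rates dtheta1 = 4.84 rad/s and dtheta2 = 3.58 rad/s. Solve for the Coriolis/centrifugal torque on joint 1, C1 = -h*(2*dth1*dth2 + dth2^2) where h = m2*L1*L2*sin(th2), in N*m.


h = m2*L1*L2*sin(th2) = 7.82*1.32*0.4*sin(66 deg) = 3.771993
C1 = -h*(2*4.84*3.58 + 3.58^2) = -3.771993*47.4708 = -179.0595

-179.0595 N*m


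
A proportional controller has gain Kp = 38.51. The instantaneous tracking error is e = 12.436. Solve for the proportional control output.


u_P = Kp * e = 38.51 * 12.436 = 478.9104

478.9104


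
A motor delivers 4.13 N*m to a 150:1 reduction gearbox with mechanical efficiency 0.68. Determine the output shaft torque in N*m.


tau_out = tau_in * N * eta = 4.13 * 150 * 0.68 = 421.2600

421.2600 N*m


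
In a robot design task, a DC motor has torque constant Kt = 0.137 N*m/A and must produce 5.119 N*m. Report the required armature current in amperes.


I = tau / Kt = 5.119/0.137 = 37.3650

37.3650 A


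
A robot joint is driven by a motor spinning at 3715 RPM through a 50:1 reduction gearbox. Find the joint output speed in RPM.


omega_joint = omega_motor / N = 3715 / 50 = 74.3000

74.3000 RPM


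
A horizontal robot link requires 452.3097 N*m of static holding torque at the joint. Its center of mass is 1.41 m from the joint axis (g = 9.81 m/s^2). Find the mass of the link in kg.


m = tau / (g*L) = 452.3097 / (9.81 * 1.41) = 32.7000

32.7000 kg


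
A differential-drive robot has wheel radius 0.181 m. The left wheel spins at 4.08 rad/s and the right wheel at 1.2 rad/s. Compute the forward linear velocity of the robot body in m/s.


v = r*(wR + wL)/2 = 0.181*(1.2 + 4.08)/2 = 0.4778

0.4778 m/s


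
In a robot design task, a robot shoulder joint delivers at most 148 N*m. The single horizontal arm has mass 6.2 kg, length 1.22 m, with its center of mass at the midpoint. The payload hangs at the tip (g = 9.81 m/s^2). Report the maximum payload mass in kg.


tau_arm = m_arm*g*(L/2) = 6.2*9.81*1.22/2 = 37.1014 N*m
tau_payload = tau_max - tau_arm = 148 - 37.1014 = 110.8986
m_payload = tau_payload / (g*L) = 110.8986 / (9.81*1.22) = 9.2661

9.2661 kg


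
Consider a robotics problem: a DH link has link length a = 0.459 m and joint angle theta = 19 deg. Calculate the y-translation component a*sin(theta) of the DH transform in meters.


a*sin(theta) = 0.459*sin(19 deg) = 0.1494

0.1494 m


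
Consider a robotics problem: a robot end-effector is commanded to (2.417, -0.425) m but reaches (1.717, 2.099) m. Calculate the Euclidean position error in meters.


dx = 1.717 - (2.417) = -0.7000, dy = 2.099 - (-0.425) = 2.5240
err = sqrt(0.490000 + 6.370576) = 2.6193

2.6193 m


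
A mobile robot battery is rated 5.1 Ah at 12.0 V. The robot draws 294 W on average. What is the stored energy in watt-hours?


E = capacity * V = 5.1*12.0 = 61.2000

61.2000 Wh


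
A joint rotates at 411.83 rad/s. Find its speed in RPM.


RPM = 411.83 * 60/(2*pi) = 3932.6868

3932.6868 RPM


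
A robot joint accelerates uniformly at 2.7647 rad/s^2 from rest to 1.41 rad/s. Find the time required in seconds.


t = delta_omega / alpha = 1.41 / 2.7647 = 0.5100

0.5100 s


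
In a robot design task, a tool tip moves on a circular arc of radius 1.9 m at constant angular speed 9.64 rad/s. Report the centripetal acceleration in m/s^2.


a_c = omega^2 * r = 9.64^2 * 1.9 = 176.5662

176.5662 m/s^2


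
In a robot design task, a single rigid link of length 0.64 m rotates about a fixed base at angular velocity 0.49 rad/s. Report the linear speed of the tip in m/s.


v = L*omega = 0.64 * 0.49 = 0.3136

0.3136 m/s


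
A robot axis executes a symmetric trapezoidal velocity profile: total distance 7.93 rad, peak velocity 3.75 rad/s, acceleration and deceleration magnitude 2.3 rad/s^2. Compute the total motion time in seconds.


t_acc = v/a = 3.75/2.3 = 1.630435 s
d_acc = v^2/(2a) = 3.057065 rad (each ramp)
d_cruise = 7.93 - 2*3.057065 = 1.815870 rad
t_cruise = 1.815870/3.75 = 0.484232 s
t_total = 2*1.630435 + 0.484232 = 3.7451

3.7451 s


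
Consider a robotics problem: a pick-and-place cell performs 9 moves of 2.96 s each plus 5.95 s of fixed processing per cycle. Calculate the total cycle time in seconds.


T = 9*2.96 + 5.95 = 32.5900

32.5900 s


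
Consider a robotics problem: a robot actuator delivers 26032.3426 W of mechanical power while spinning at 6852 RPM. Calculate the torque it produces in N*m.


omega = 6852 * 2*pi/60 = 717.539762 rad/s
tau = P / omega = 26032.3426 / 717.539762 = 36.2800

36.2800 N*m


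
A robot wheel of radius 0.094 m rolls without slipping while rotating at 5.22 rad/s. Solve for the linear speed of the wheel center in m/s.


v = omega * r = 5.22 * 0.094 = 0.4907

0.4907 m/s


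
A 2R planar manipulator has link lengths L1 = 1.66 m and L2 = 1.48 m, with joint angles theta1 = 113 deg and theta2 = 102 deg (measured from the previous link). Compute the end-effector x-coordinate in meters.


x = L1*cos(th1) + L2*cos(th1+th2) = 1.66*cos(113 deg) + 1.48*cos(215 deg) = -1.8610

-1.8610 m


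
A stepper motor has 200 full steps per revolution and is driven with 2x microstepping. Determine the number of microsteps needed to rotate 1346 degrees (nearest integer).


step_size = 360/(200*2) = 360/400 = 0.900000 deg
n = 1346/(360/400) = 1346*400/360 = 1495.5556 -> 1496

1496 steps


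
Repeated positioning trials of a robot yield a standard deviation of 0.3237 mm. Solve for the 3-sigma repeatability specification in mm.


repeatability = 3*sigma = 3*0.3237 = 0.9711

0.9711 mm


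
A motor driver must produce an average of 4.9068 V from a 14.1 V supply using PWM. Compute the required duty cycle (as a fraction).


D = V_avg/V_supply = 4.9068/14.1 = 0.3480

0.3480


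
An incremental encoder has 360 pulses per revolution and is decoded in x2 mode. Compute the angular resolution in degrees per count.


resolution = 360 / (PPR * 2) = 360 / 720 = 0.5000

0.5000 degrees


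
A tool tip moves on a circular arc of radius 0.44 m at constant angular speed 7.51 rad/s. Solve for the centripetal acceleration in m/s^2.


a_c = omega^2 * r = 7.51^2 * 0.44 = 24.8160

24.8160 m/s^2


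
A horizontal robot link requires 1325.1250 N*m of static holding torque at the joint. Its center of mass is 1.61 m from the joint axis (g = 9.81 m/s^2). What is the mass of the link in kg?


m = tau / (g*L) = 1325.1250 / (9.81 * 1.61) = 83.9000

83.9000 kg


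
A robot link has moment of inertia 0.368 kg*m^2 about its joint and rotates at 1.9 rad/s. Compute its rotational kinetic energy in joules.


KE = (1/2)*I*omega^2 = 0.5*0.368*1.9^2 = 0.6642

0.6642 J


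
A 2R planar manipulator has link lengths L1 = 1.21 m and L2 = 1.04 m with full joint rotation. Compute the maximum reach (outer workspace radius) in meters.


r_max = L1 + L2 = 1.21 + 1.04 = 2.2500

2.2500 m


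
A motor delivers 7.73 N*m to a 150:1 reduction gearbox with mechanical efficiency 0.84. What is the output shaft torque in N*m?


tau_out = tau_in * N * eta = 7.73 * 150 * 0.84 = 973.9800

973.9800 N*m


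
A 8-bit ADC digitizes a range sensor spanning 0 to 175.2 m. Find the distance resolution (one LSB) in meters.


res = range / 2^n = 175.2/2^8 = 175.2/256 = 0.6844

0.6844 m


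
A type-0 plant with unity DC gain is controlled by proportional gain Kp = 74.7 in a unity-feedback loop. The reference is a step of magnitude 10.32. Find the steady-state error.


e_ss = R/(1 + Kp) = 10.32/(1 + 74.7) = 10.32/75.7000 = 0.1363

0.1363


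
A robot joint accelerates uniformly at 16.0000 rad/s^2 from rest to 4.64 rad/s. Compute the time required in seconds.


t = delta_omega / alpha = 4.64 / 16.0000 = 0.2900

0.2900 s


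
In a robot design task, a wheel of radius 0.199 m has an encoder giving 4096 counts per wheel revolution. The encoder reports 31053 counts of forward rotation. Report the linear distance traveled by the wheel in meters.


revs = 31053/4096 = 7.581299
d = revs * 2*pi*r = 7.581299 * 2*pi*0.199 = 9.4793

9.4793 m


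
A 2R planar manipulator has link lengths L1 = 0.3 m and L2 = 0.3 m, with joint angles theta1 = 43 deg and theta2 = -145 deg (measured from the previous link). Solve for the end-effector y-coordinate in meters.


y = L1*sin(th1) + L2*sin(th1+th2) = 0.3*sin(43 deg) + 0.3*sin(-102 deg) = -0.0888

-0.0888 m


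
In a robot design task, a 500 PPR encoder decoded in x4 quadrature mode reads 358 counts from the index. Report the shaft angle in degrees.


angle = counts * 360 / (PPR*4) = 358 * 360 / 2000 = 64.4400

64.4400 degrees


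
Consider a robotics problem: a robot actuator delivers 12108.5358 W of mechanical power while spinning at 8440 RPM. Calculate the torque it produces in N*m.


omega = 8440 * 2*pi/60 = 883.834733 rad/s
tau = P / omega = 12108.5358 / 883.834733 = 13.7000

13.7000 N*m


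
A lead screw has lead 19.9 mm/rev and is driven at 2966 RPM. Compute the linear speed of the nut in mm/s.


v = lead * (RPM/60) = 19.9*2966/60 = 983.7233

983.7233 mm/s


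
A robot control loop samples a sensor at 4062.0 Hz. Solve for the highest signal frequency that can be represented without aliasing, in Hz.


f_max = f_s/2 = 4062.0/2 = 2031.0000

2031.0000 Hz


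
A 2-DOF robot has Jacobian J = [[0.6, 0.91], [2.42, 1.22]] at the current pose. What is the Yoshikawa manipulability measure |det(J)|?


det(J) = 0.6*1.22 - (0.91)*(2.42) = -1.4702
|det(J)| = 1.4702

1.4702


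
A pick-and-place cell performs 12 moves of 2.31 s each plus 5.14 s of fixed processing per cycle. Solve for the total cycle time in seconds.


T = 12*2.31 + 5.14 = 32.8600

32.8600 s


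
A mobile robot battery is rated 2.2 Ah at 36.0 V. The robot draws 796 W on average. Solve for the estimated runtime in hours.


E = 2.2*36.0 = 79.2000 Wh
t = E/P = 79.2000/796 = 0.0995

0.0995 hours


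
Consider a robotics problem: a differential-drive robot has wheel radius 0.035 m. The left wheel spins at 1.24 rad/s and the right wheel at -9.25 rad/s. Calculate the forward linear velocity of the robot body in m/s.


v = r*(wR + wL)/2 = 0.035*(-9.25 + 1.24)/2 = -0.1402

-0.1402 m/s


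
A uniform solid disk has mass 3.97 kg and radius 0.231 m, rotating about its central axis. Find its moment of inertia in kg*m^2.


I = (1/2)*m*R^2 = 0.5*3.97*0.231^2 = 0.1059

0.1059 kg*m^2


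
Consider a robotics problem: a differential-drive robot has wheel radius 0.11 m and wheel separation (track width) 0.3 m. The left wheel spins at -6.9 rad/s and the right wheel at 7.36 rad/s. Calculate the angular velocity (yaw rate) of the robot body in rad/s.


omega = r*(wR - wL)/L = 0.11*(7.36 - (-6.9))/0.3 = 5.2287

5.2287 rad/s


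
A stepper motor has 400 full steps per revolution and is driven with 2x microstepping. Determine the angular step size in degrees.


step = 360/(400*2) = 360/800 = 0.4500

0.4500 degrees


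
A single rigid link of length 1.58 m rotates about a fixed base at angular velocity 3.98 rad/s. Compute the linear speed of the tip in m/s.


v = L*omega = 1.58 * 3.98 = 6.2884

6.2884 m/s


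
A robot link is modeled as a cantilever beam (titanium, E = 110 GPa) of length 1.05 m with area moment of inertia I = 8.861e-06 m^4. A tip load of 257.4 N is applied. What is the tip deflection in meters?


delta = F*L^3/(3*E*I) = 257.4*1.05^3/(3*1.100e+11*8.861e-06)
      = 297.972675/2924130 = 1.0190e-04

1.0190e-04 m


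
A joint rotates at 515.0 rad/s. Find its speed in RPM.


RPM = 515.0 * 60/(2*pi) = 4917.8877

4917.8877 RPM


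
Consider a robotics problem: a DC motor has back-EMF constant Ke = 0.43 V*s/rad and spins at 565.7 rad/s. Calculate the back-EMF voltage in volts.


V_emf = Ke * omega = 0.43*565.7 = 243.2510

243.2510 V


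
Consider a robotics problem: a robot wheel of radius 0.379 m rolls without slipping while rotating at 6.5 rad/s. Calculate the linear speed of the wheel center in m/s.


v = omega * r = 6.5 * 0.379 = 2.4635

2.4635 m/s


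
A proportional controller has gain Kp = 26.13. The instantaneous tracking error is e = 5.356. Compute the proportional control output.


u_P = Kp * e = 26.13 * 5.356 = 139.9523

139.9523


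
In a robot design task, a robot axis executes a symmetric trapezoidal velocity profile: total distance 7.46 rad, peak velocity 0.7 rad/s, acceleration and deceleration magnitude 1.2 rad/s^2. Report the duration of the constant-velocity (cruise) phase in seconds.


t_acc = v/a = 0.583333 s, d_acc = v^2/(2a) = 0.204167 rad each
d_cruise = 7.46 - 2*0.204167 = 7.051666 rad
t_cruise = d_cruise/v = 7.051666/0.7 = 10.0738

10.0738 s


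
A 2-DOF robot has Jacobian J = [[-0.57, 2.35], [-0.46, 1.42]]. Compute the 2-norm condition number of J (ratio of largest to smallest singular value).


JJ^T eigenvalues: trace(JJ^T) = 8.0754, det(JJ^T) = det(J)^2 = 0.07376656
s_max^2 = (8.0754 + sqrt(64.91701892))/2 = 8.06625492
s_min^2 = (8.0754 - sqrt(64.91701892))/2 = 0.00914508
kappa = s_max/s_min = sqrt(8.06625492/0.00914508) = 29.6990

29.6990


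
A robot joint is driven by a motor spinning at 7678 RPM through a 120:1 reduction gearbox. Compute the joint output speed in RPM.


omega_joint = omega_motor / N = 7678 / 120 = 63.9833

63.9833 RPM


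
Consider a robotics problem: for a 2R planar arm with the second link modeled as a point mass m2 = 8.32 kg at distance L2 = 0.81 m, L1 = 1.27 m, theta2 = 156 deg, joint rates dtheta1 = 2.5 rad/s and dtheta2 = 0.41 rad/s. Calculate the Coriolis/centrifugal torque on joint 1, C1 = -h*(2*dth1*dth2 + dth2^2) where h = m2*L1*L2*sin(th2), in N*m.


h = m2*L1*L2*sin(th2) = 8.32*1.27*0.81*sin(156 deg) = 3.481171
C1 = -h*(2*2.5*0.41 + 0.41^2) = -3.481171*2.2181 = -7.7216

-7.7216 N*m


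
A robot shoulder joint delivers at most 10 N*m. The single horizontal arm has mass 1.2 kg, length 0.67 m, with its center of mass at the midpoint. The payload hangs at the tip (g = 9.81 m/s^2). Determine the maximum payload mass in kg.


tau_arm = m_arm*g*(L/2) = 1.2*9.81*0.67/2 = 3.9436 N*m
tau_payload = tau_max - tau_arm = 10 - 3.9436 = 6.0564
m_payload = tau_payload / (g*L) = 6.0564 / (9.81*0.67) = 0.9214

0.9214 kg


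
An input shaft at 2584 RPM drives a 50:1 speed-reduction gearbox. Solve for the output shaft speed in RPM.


omega_out = omega_in / N = 2584 / 50 = 51.6800

51.6800 RPM


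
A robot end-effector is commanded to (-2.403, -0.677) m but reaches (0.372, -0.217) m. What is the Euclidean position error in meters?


dx = 0.372 - (-2.403) = 2.7750, dy = -0.217 - (-0.677) = 0.4600
err = sqrt(7.700625 + 0.211600) = 2.8129

2.8129 m


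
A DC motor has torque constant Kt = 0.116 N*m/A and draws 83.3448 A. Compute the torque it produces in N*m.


tau = Kt * I = 0.116*83.3448 = 9.6680

9.6680 N*m


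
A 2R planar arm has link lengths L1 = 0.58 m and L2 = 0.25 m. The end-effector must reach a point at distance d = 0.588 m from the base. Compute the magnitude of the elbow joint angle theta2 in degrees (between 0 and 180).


cos(th2) = (d^2 - L1^2 - L2^2)/(2*L1*L2) = (0.588^2 - 0.58^2 - 0.25^2)/(2*0.58*0.25) = -0.18329655
th2 = acos(-0.18329655) = 100.5618 deg

100.5618 degrees


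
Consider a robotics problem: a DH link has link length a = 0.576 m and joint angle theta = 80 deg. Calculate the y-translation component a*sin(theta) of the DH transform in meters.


a*sin(theta) = 0.576*sin(80 deg) = 0.5672

0.5672 m


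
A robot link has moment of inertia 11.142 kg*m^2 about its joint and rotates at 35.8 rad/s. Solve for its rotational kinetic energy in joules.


KE = (1/2)*I*omega^2 = 0.5*11.142*35.8^2 = 7140.0164

7140.0164 J


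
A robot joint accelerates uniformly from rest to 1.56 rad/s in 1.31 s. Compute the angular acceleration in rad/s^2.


alpha = delta_omega / t = 1.56 / 1.31 = 1.1908

1.1908 rad/s^2


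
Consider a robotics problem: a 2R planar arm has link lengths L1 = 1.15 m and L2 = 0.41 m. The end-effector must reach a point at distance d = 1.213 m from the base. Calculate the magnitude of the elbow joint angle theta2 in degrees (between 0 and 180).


cos(th2) = (d^2 - L1^2 - L2^2)/(2*L1*L2) = (1.213^2 - 1.15^2 - 0.41^2)/(2*1.15*0.41) = -0.02039343
th2 = acos(-0.02039343) = 91.1685 deg

91.1685 degrees


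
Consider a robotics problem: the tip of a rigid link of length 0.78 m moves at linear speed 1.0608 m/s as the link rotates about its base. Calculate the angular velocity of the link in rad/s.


omega = v / L = 1.0608 / 0.78 = 1.3600

1.3600 rad/s


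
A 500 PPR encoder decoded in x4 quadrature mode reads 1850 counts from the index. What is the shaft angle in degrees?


angle = counts * 360 / (PPR*4) = 1850 * 360 / 2000 = 333.0000

333.0000 degrees


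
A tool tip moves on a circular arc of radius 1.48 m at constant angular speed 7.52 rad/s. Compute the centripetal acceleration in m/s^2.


a_c = omega^2 * r = 7.52^2 * 1.48 = 83.6946

83.6946 m/s^2


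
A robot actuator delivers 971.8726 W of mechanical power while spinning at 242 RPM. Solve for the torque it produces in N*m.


omega = 242 * 2*pi/60 = 25.342181 rad/s
tau = P / omega = 971.8726 / 25.342181 = 38.3500

38.3500 N*m


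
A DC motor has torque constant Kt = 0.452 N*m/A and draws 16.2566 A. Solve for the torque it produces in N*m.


tau = Kt * I = 0.452*16.2566 = 7.3480

7.3480 N*m


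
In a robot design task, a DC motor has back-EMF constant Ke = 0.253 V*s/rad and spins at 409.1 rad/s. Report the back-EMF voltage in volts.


V_emf = Ke * omega = 0.253*409.1 = 103.5023

103.5023 V


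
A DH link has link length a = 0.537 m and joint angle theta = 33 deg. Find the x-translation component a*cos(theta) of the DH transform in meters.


a*cos(theta) = 0.537*cos(33 deg) = 0.4504

0.4504 m


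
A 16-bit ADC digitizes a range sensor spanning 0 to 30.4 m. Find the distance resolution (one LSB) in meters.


res = range / 2^n = 30.4/2^16 = 30.4/65536 = 4.6387e-04

4.6387e-04 m


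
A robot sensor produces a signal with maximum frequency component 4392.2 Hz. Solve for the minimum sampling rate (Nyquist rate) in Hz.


f_s,min = 2*f_max = 2*4392.2 = 8784.4000

8784.4000 Hz


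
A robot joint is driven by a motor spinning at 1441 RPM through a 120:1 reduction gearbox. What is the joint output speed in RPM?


omega_joint = omega_motor / N = 1441 / 120 = 12.0083

12.0083 RPM


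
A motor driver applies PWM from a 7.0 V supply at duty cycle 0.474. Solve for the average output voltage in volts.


V_avg = V_supply * D = 7.0*0.474 = 3.3180

3.3180 V


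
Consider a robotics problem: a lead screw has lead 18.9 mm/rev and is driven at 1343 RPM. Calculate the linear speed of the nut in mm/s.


v = lead * (RPM/60) = 18.9*1343/60 = 423.0450

423.0450 mm/s


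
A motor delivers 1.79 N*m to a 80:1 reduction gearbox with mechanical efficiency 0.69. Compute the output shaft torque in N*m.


tau_out = tau_in * N * eta = 1.79 * 80 * 0.69 = 98.8080

98.8080 N*m


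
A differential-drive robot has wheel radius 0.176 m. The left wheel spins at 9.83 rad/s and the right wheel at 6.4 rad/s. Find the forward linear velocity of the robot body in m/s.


v = r*(wR + wL)/2 = 0.176*(6.4 + 9.83)/2 = 1.4282

1.4282 m/s


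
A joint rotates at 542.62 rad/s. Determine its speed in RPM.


RPM = 542.62 * 60/(2*pi) = 5181.6393

5181.6393 RPM


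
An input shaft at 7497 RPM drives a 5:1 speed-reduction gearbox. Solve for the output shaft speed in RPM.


omega_out = omega_in / N = 7497 / 5 = 1499.4000

1499.4000 RPM


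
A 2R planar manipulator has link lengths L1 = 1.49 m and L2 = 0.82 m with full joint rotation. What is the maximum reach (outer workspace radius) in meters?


r_max = L1 + L2 = 1.49 + 0.82 = 2.3100

2.3100 m


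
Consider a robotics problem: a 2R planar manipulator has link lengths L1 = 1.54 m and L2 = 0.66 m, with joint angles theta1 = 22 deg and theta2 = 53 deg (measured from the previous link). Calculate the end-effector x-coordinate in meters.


x = L1*cos(th1) + L2*cos(th1+th2) = 1.54*cos(22 deg) + 0.66*cos(75 deg) = 1.5987

1.5987 m


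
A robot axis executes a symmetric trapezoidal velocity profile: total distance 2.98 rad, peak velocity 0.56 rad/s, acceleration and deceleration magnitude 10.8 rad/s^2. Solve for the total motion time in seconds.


t_acc = v/a = 0.56/10.8 = 0.051852 s
d_acc = v^2/(2a) = 0.014519 rad (each ramp)
d_cruise = 2.98 - 2*0.014519 = 2.950962 rad
t_cruise = 2.950962/0.56 = 5.269575 s
t_total = 2*0.051852 + 5.269575 = 5.3733

5.3733 s


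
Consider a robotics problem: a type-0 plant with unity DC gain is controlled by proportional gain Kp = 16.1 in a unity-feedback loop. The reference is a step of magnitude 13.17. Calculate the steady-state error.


e_ss = R/(1 + Kp) = 13.17/(1 + 16.1) = 13.17/17.1000 = 0.7702

0.7702


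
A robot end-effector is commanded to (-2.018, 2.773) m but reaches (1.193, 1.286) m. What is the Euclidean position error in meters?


dx = 1.193 - (-2.018) = 3.2110, dy = 1.286 - (2.773) = -1.4870
err = sqrt(10.310521 + 2.211169) = 3.5386

3.5386 m


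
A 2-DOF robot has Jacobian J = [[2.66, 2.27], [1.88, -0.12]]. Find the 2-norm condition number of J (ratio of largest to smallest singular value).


JJ^T eigenvalues: trace(JJ^T) = 15.7773, det(JJ^T) = det(J)^2 = 21.03873424
s_max^2 = (15.7773 + sqrt(164.76825833))/2 = 14.30675444
s_min^2 = (15.7773 - sqrt(164.76825833))/2 = 1.47054556
kappa = s_max/s_min = sqrt(14.30675444/1.47054556) = 3.1191

3.1191


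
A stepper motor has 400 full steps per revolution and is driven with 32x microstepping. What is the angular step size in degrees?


step = 360/(400*32) = 360/12800 = 0.0281

0.0281 degrees


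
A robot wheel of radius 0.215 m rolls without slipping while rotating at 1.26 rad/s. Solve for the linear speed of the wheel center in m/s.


v = omega * r = 1.26 * 0.215 = 0.2709

0.2709 m/s


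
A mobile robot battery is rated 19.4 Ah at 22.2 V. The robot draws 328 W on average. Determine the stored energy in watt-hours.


E = capacity * V = 19.4*22.2 = 430.6800

430.6800 Wh


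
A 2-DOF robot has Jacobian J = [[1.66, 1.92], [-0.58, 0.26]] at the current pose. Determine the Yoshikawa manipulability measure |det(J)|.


det(J) = 1.66*0.26 - (1.92)*(-0.58) = 1.5452
|det(J)| = 1.5452

1.5452


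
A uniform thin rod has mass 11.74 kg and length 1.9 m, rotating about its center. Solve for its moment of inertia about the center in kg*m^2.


I = (1/12)*m*L^2 = (1/12)*11.74*1.9^2 = 3.5318

3.5318 kg*m^2


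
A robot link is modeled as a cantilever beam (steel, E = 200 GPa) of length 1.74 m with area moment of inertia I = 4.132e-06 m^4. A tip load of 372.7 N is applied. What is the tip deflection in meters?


delta = F*L^3/(3*E*I) = 372.7*1.74^3/(3*2.000e+11*4.132e-06)
      = 1963.3925448/2479200 = 7.9195e-04

7.9195e-04 m


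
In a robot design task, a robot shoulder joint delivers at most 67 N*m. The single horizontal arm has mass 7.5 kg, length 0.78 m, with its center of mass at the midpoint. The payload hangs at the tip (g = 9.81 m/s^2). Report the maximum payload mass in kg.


tau_arm = m_arm*g*(L/2) = 7.5*9.81*0.78/2 = 28.6943 N*m
tau_payload = tau_max - tau_arm = 67 - 28.6943 = 38.3057
m_payload = tau_payload / (g*L) = 38.3057 / (9.81*0.78) = 5.0061

5.0061 kg


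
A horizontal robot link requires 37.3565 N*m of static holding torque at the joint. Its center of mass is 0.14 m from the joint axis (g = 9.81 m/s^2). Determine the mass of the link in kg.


m = tau / (g*L) = 37.3565 / (9.81 * 0.14) = 27.2000

27.2000 kg


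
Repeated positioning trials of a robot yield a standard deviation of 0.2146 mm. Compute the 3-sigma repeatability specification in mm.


repeatability = 3*sigma = 3*0.2146 = 0.6438

0.6438 mm


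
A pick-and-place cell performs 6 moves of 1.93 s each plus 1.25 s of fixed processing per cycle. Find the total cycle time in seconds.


T = 6*1.93 + 1.25 = 12.8300

12.8300 s


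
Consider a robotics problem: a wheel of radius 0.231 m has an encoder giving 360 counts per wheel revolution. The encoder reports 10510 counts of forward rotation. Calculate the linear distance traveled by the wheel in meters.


revs = 10510/360 = 29.194444
d = revs * 2*pi*r = 29.194444 * 2*pi*0.231 = 42.3733

42.3733 m


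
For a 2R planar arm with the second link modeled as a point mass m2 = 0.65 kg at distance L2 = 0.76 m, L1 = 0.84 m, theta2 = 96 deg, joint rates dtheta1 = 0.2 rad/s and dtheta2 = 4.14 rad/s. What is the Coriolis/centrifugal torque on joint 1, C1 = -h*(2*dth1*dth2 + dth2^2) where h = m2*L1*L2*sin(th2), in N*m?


h = m2*L1*L2*sin(th2) = 0.65*0.84*0.76*sin(96 deg) = 0.412687
C1 = -h*(2*0.2*4.14 + 4.14^2) = -0.412687*18.7956 = -7.7567

-7.7567 N*m


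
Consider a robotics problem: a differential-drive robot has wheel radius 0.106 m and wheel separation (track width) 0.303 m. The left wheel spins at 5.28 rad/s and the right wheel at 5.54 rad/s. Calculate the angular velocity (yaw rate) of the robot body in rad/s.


omega = r*(wR - wL)/L = 0.106*(5.54 - (5.28))/0.303 = 0.0910

0.0910 rad/s


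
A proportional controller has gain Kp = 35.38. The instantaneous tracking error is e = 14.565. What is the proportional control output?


u_P = Kp * e = 35.38 * 14.565 = 515.3097

515.3097


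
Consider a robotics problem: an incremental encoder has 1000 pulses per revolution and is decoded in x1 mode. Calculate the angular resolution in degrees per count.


resolution = 360 / (PPR * 1) = 360 / 1000 = 0.3600

0.3600 degrees


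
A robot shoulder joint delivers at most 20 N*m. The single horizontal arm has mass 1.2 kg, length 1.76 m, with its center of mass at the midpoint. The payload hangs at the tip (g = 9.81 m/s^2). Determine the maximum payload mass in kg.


tau_arm = m_arm*g*(L/2) = 1.2*9.81*1.76/2 = 10.3594 N*m
tau_payload = tau_max - tau_arm = 20 - 10.3594 = 9.6406
m_payload = tau_payload / (g*L) = 9.6406 / (9.81*1.76) = 0.5584

0.5584 kg


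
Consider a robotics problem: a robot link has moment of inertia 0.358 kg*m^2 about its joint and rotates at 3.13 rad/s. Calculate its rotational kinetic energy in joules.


KE = (1/2)*I*omega^2 = 0.5*0.358*3.13^2 = 1.7536

1.7536 J


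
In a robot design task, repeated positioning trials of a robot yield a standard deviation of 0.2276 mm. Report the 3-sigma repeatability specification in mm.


repeatability = 3*sigma = 3*0.2276 = 0.6828

0.6828 mm


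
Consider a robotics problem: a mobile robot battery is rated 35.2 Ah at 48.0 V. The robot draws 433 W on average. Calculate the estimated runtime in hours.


E = 35.2*48.0 = 1689.6000 Wh
t = E/P = 1689.6000/433 = 3.9021

3.9021 hours


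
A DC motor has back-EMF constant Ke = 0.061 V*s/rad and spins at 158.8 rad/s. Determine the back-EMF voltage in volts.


V_emf = Ke * omega = 0.061*158.8 = 9.6868

9.6868 V


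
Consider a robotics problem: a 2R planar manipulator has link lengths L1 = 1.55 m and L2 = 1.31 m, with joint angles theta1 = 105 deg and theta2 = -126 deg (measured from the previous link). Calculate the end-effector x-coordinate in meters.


x = L1*cos(th1) + L2*cos(th1+th2) = 1.55*cos(105 deg) + 1.31*cos(-21 deg) = 0.8218

0.8218 m


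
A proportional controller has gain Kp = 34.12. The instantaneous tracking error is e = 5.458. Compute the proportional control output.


u_P = Kp * e = 34.12 * 5.458 = 186.2270

186.2270


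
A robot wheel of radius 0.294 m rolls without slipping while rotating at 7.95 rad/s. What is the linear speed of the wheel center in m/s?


v = omega * r = 7.95 * 0.294 = 2.3373

2.3373 m/s


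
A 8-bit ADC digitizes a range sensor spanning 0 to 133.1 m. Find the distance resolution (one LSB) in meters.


res = range / 2^n = 133.1/2^8 = 133.1/256 = 0.5199

0.5199 m


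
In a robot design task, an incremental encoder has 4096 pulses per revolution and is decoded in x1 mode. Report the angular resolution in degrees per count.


resolution = 360 / (PPR * 1) = 360 / 4096 = 0.0879

0.0879 degrees


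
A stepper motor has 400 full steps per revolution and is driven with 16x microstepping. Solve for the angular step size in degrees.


step = 360/(400*16) = 360/6400 = 0.0563

0.0563 degrees


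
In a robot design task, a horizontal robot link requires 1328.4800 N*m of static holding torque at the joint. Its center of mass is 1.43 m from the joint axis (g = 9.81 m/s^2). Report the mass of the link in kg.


m = tau / (g*L) = 1328.4800 / (9.81 * 1.43) = 94.7000

94.7000 kg


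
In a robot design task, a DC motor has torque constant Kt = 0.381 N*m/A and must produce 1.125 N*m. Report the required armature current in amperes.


I = tau / Kt = 1.125/0.381 = 2.9528

2.9528 A


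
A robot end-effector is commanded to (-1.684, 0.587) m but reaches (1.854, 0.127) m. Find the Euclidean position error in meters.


dx = 1.854 - (-1.684) = 3.5380, dy = 0.127 - (0.587) = -0.4600
err = sqrt(12.517444 + 0.211600) = 3.5678

3.5678 m


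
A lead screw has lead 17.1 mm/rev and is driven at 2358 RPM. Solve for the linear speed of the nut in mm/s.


v = lead * (RPM/60) = 17.1*2358/60 = 672.0300

672.0300 mm/s


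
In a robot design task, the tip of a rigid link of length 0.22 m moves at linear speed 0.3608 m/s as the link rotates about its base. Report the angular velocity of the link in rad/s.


omega = v / L = 0.3608 / 0.22 = 1.6400

1.6400 rad/s


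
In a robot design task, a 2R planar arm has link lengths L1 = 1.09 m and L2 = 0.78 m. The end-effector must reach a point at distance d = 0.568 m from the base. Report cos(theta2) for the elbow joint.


cos(th2) = (d^2 - L1^2 - L2^2)/(2*L1*L2) = (0.568^2 - 1.09^2 - 0.78^2)/(2*1.09*0.78) = -0.8668

-0.8668


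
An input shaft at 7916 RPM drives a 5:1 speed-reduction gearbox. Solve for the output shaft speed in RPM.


omega_out = omega_in / N = 7916 / 5 = 1583.2000

1583.2000 RPM


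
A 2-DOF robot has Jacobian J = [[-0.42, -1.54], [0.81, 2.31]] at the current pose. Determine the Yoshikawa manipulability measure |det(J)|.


det(J) = -0.42*2.31 - (-1.54)*(0.81) = 0.2772
|det(J)| = 0.2772

0.2772


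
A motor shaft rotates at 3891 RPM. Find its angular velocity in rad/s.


omega = 3891 * 2*pi/60 = 407.4646

407.4646 rad/s


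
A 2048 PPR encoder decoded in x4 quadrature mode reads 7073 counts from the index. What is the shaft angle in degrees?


angle = counts * 360 / (PPR*4) = 7073 * 360 / 8192 = 310.8252

310.8252 degrees


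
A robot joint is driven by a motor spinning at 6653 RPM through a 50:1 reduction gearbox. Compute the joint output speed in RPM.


omega_joint = omega_motor / N = 6653 / 50 = 133.0600

133.0600 RPM


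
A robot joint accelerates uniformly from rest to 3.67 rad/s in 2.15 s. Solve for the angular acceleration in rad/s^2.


alpha = delta_omega / t = 3.67 / 2.15 = 1.7070

1.7070 rad/s^2


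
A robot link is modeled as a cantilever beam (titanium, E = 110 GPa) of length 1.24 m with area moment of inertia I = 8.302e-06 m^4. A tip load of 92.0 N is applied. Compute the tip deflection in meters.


delta = F*L^3/(3*E*I) = 92.0*1.24^3/(3*1.100e+11*8.302e-06)
      = 175.409408/2739660 = 6.4026e-05

6.4026e-05 m


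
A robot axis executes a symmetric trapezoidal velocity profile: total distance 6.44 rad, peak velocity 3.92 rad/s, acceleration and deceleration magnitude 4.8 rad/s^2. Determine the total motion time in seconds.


t_acc = v/a = 3.92/4.8 = 0.816667 s
d_acc = v^2/(2a) = 1.600667 rad (each ramp)
d_cruise = 6.44 - 2*1.600667 = 3.238666 rad
t_cruise = 3.238666/3.92 = 0.826190 s
t_total = 2*0.816667 + 0.826190 = 2.4595

2.4595 s


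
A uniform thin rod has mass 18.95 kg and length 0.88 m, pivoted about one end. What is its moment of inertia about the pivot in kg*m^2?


I = (1/3)*m*L^2 = (1/3)*18.95*0.88^2 = 4.8916

4.8916 kg*m^2
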